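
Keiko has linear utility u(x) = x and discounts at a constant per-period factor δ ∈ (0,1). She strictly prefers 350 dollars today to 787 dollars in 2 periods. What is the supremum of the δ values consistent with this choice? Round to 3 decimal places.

Under u(x) = x this choice says 350 > δ^2·787.
Dividing by 787: δ^2 < 0.44473. Both sides are positive, so the square root keeps the direction.
δ < 0.44473^(1/2) = 0.667.

δ < 0.667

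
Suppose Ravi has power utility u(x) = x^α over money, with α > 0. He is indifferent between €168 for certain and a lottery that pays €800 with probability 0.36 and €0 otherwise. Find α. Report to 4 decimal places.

The lottery's expected utility is 0.36·u(800) + 0.64·u(0) = 0.36·800^α (since u(0) = 0 for α > 0).
Indifference: 168^α = 0.36·800^α, so (168/800)^α = 0.36.
Taking logs: α·ln(168/800) = ln(0.36), so α = -1.0216512 / -1.5606477 ≈ 0.6546.

α ≈ 0.6546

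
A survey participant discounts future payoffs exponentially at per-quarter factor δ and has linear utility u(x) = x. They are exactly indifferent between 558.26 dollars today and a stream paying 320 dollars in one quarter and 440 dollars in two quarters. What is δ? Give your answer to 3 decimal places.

δ ≈ 0.820

Present value of the stream is 320·δ + 440·δ². Indifference gives 320δ + 440δ² = 558.26.
So 440δ² + 320δ − 558.26 = 0.
δ = (−320 + √(320² + 4·440·558.26)) / (2·440) = (−320 + √1084937.60) / 880 ≈ 0.820.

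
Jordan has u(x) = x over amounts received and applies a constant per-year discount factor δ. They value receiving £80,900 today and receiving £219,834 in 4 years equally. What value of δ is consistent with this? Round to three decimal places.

Indifference means u(80900) = δ^4 · u(219834), so δ^4 = u(80900)/u(219834).
With u(x) = x: δ^4 = 80900/219834 = 0.36800.
So δ = 0.36800^(1/4) ≈ 0.779.

δ ≈ 0.779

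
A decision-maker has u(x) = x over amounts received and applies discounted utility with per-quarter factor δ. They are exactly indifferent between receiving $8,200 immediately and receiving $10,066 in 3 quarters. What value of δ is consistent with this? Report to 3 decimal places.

The payoff in 3 quarters is discounted by δ^3, so u(8200) = δ^3·u(10066) and δ^3 = u(8200)/u(10066).
With u(x) = x: δ^3 = 8200/10066 = 0.81462.
So δ = 0.81462^(1/3) ≈ 0.934.

δ ≈ 0.934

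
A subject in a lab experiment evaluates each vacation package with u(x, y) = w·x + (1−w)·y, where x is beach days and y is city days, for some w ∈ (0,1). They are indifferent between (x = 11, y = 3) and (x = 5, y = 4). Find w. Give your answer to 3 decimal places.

Indifference: w·11 + (1−w)·3 = w·5 + (1−w)·4.
Rearranging, 6·w − 1·(1−w) = 0.
The marginal rate of substitution is 1/6, so w = 1/(6+1) = 0.143.

w = 0.143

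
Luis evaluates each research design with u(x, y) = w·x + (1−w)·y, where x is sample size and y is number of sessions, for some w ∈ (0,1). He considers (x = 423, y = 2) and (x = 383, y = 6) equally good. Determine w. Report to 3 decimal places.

w = 0.091

Equating utilities: w·423 + (1−w)·2 = w·383 + (1−w)·6.
Rearranging, 40·w − 4·(1−w) = 0.
So w/(1−w) = 4/40 = 0.1000, giving w = 4/(40+4) = 0.091.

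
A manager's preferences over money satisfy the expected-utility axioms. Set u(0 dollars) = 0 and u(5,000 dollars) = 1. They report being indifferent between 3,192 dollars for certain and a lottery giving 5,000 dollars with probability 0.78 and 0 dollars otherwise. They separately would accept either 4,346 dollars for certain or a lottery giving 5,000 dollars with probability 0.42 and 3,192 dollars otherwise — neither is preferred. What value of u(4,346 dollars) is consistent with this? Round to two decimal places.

0.87

The first gamble pins u(3,192 dollars): it must equal 0.78·1 + 0.22·0 = 0.78.
Then u(4,346 dollars) = 0.42·u(5,000 dollars) + 0.58·u(3,192 dollars) = 0.42·1.00 + 0.58·0.78 = 0.8724.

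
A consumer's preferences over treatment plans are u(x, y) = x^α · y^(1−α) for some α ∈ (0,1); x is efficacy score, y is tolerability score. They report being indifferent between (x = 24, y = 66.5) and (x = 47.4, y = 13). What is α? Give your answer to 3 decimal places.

α ≈ 0.706

Set the two utilities equal: 24^α·66.5^(1−α) = 47.4^α·13^(1−α).
Taking logs: α·ln 24 + (1−α)·ln 66.5 = α·ln 47.4 + (1−α)·ln 13, i.e. α·-0.680568 = (1−α)·-1.632253.
So α/(1−α) = (-1.632253)/(-0.680568) = 2.398369, and α = 2.398369/3.398369 ≈ 0.706.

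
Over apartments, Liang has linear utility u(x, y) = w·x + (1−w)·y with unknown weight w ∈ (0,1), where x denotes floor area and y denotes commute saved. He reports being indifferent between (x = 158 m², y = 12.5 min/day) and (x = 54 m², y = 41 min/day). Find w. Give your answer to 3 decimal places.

Equating utilities: w·158 + (1−w)·12.5 = w·54 + (1−w)·41.
Collecting terms: w·104 = (1−w)·28.5.
Hence w = 28.5/(104+28.5) = 28.5/132.5 = 0.215.

w = 0.215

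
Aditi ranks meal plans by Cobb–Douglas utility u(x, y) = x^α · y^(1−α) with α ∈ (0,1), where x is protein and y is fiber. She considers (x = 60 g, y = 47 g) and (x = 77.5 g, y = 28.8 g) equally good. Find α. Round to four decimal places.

Set the two utilities equal: 60^α·47^(1−α) = 77.5^α·28.8^(1−α).
Rearrange to (60/77.5)^α = (28.8/47)^(1−α) and take logs: α·-0.2559334 = (1−α)·-0.4897722.
So α/(1−α) = (-0.4897722)/(-0.2559334) = 1.9136705, and α = 1.9136705/2.9136705 ≈ 0.6568.

α ≈ 0.6568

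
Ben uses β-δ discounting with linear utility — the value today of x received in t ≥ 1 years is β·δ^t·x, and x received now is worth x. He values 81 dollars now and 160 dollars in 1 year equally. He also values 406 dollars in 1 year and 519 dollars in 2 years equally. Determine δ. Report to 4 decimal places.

The second indifference involves only future payoffs, so β cancels: β·δ^1·406 = β·δ^2·519, giving δ = 406/519 = 0.78227.

δ ≈ 0.7823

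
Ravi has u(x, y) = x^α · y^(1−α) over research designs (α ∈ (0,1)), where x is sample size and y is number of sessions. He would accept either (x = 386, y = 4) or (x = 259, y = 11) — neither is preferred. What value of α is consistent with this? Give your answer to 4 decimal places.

Set the two utilities equal: 386^α·4^(1−α) = 259^α·11^(1−α).
Rearrange to (386/259)^α = (11/4)^(1−α) and take logs: α·0.3990093 = (1−α)·1.0116009.
With A = 0.3990093 and B = 1.0116009: α·A = (1−α)·B, so α = B/(A+B) = 1.0116009/1.4106102 ≈ 0.7171.

α ≈ 0.7171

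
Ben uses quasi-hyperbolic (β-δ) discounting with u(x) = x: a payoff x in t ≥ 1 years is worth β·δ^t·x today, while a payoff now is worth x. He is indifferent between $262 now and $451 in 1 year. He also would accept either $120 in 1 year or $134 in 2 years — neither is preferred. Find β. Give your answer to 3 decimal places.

From the later pair, β·δ^1·120 = β·δ^2·134; dividing through, δ = 120/134 = 0.89552.
Now use the now-vs-future pair: 262 = β·δ·451 gives β = 262/(0.89552·451) ≈ 0.649.

β ≈ 0.649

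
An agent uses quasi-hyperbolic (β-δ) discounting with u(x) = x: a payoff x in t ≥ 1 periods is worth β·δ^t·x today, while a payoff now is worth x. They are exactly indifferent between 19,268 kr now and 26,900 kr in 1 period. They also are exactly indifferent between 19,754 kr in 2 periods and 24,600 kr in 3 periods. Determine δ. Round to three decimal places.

From the later pair, β·δ^2·19754 = β·δ^3·24600; dividing through, δ = 19754/24600 = 0.80301.

δ ≈ 0.803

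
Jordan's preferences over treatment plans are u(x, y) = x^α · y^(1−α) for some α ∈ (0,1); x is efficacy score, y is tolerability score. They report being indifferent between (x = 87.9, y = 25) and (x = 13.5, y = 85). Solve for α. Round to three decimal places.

The Cobb–Douglas utilities coincide, so 87.9^α·25^(1−α) = 13.5^α·85^(1−α).
(87.9/13.5)^α = (85/25)^(1−α); take logs: α·ln(87.9/13.5) = (1−α)·ln(85/25), i.e. α·1.873510 = (1−α)·1.223775.
So α/(1−α) = (1.223775)/(1.873510) = 0.653199, and α = 0.653199/1.653199 ≈ 0.395.

α ≈ 0.395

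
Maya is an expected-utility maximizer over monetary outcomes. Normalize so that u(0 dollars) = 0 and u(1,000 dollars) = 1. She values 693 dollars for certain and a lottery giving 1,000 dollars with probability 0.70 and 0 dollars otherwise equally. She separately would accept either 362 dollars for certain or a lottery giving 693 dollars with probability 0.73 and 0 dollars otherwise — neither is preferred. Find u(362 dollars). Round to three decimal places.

From the first indifference, u(693 dollars) = 0.70·u(1,000 dollars) + 0.30·u(0 dollars) = 0.70·1 + 0.30·0 = 0.70.
Then u(362 dollars) = 0.73·u(693 dollars) + 0.27·u(0 dollars) = 0.73·0.70 + 0.27·0.00 = 0.5110.

0.511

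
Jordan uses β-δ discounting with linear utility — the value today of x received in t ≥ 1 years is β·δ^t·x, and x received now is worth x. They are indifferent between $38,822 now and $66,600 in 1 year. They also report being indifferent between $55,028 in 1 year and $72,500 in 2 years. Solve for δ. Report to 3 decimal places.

The second indifference involves only future payoffs, so β cancels: β·δ^1·55028 = β·δ^2·72500, giving δ = 55028/72500 = 0.75901.

δ ≈ 0.759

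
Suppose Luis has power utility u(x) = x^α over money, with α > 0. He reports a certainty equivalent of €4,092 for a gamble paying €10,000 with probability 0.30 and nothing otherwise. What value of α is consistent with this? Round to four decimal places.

Since u(0) = 0, the lottery's EU is 0.30·10000^α.
Equating: 4092^α = 0.30·10000^α, i.e. 0.4092^α = 0.30.
α = ln(0.30) / ln(4092/10000) = -1.2039728/-0.8935512 ≈ 1.3474.

α ≈ 1.3474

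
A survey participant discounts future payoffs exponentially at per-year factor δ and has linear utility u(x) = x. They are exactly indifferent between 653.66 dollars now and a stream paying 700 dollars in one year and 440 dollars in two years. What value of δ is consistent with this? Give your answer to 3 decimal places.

δ ≈ 0.660

Present value of the stream is 700·δ + 440·δ². Indifference gives 700δ + 440δ² = 653.66.
So 440δ² + 700δ − 653.66 = 0.
By the quadratic formula (taking the positive root), δ = (−700 + √1640441.60) / 880 ≈ 0.660.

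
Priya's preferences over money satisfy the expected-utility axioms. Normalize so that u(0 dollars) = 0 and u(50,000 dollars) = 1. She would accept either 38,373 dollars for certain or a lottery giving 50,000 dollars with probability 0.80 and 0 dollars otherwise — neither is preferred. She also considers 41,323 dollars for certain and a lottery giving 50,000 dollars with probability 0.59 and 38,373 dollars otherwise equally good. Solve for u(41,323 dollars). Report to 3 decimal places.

First, u(38,373 dollars) = 0.80·u(50,000 dollars) + 0.20·u(0 dollars) = 0.80.
The second indifference gives u(41,323 dollars) = 0.59·u(50,000 dollars) + 0.41·u(38,373 dollars) = 0.59·1.00 + 0.41·0.80 = 0.9180.

0.918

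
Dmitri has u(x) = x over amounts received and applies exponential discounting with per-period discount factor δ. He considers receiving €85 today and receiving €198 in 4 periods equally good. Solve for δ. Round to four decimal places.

Equating discounted utilities: u(85) = δ^4·u(198) ⇒ δ^4 = u(85)/u(198).
With u(x) = x: δ^4 = 85/198 = 0.42929.
Taking the 4th root: δ = 0.42929^(1/4) ≈ 0.8094.

δ ≈ 0.8094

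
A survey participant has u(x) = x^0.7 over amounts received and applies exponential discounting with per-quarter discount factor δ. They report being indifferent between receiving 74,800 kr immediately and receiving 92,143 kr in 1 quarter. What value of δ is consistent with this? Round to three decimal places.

Equating discounted utilities: u(74800) = δ·u(92143) ⇒ δ = u(74800)/u(92143).
Since u(x) = x^0.7, δ = (74800/92143)^0.7 = 0.81178^0.7 = 0.86419.

δ ≈ 0.864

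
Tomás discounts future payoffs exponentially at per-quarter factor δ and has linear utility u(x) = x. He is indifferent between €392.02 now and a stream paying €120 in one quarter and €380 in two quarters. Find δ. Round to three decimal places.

Present value of the stream is 120·δ + 380·δ². Indifference gives 120δ + 380δ² = 392.02.
That is, 380δ² + 120δ − 392.02 = 0, a quadratic in δ.
δ = (−120 + √(120² + 4·380·392.02)) / (2·380) = (−120 + √610270.40) / 760 ≈ 0.870.

δ ≈ 0.870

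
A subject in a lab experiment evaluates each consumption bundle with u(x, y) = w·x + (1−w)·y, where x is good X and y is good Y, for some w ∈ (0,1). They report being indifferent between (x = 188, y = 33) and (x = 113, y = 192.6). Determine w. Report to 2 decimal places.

Indifference: w·188 + (1−w)·33 = w·113 + (1−w)·192.6.
w·(188−113) = (1−w)·(192.6−33), i.e. w·75 = (1−w)·159.6.
Hence w = 159.6/(75+159.6) = 159.6/234.6 = 0.68.

w = 0.68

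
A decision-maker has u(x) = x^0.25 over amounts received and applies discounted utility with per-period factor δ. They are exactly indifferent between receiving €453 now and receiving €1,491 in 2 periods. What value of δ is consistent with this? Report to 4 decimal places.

Equating discounted utilities: u(453) = δ^2·u(1491) ⇒ δ^2 = u(453)/u(1491).
Since u(x) = x^0.25, δ^2 = (453/1491)^0.25 = 0.30382^0.25 = 0.74243.
Taking the square root: δ = 0.74243^(1/2) ≈ 0.8616.

δ ≈ 0.8616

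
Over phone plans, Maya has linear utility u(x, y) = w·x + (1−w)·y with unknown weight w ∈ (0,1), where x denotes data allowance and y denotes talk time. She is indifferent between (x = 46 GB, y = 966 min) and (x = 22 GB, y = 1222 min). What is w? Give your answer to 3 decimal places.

Indifference: w·46 + (1−w)·966 = w·22 + (1−w)·1222.
Collecting terms: w·24 = (1−w)·256.
Hence w = 256/(24+256) = 256/280 = 0.914.

w = 0.914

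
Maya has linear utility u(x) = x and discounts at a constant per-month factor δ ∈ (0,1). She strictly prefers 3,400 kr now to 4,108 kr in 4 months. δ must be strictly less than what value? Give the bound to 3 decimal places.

Comparing present values: 3400 > δ^4·4108.
Hence δ^4 < 3400/4108 = 0.82765, and x ↦ x^(1/4) is increasing on (0,∞).
δ < 0.82765^(1/4) = 0.954.

δ < 0.954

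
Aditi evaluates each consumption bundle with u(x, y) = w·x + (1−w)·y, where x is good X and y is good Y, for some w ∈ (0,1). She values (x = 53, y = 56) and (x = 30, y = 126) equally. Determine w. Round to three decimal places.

w = 0.753

Equating utilities: w·53 + (1−w)·56 = w·30 + (1−w)·126.
Collecting terms: w·23 = (1−w)·70.
So w/(1−w) = 70/23 = 3.0435, giving w = 70/(23+70) = 0.753.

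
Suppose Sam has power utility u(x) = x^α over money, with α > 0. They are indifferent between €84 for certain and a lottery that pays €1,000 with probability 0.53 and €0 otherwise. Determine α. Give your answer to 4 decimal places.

EU(lottery) = 0.53·1000^α + 0.47·0 = 0.53·1000^α.
Equating: 84^α = 0.53·1000^α, i.e. 0.0840^α = 0.53.
Take logs: α = ln 0.53 / ln(84/1000) ≈ 0.256316.

α ≈ 0.2563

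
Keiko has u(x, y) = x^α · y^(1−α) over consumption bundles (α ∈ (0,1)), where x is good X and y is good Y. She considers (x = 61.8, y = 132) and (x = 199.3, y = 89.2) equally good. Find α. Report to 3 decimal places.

The Cobb–Douglas utilities coincide, so 61.8^α·132^(1−α) = 199.3^α·89.2^(1−α).
(61.8/199.3)^α = (89.2/132)^(1−α); take logs: α·ln(61.8/199.3) = (1−α)·ln(89.2/132), i.e. α·-1.170908 = (1−α)·-0.391921.
With A = -1.170908 and B = -0.391921: α·A = (1−α)·B, so α = B/(A+B) = -0.391921/-1.562829 ≈ 0.251.

α ≈ 0.251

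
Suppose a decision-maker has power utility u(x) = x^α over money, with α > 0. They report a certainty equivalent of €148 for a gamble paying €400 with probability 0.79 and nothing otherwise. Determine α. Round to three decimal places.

EU(lottery) = 0.79·400^α + 0.21·0 = 0.79·400^α.
Indifference: 148^α = 0.79·400^α, so (148/400)^α = 0.79.
Take logs: α = ln 0.79 / ln(148/400) ≈ 0.23709.

α ≈ 0.237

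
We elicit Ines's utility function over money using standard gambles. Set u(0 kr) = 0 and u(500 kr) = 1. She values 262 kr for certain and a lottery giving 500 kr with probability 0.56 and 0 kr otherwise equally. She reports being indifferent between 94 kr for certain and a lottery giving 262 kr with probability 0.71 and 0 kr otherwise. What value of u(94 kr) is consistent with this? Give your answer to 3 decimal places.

0.398

The first gamble pins u(262 kr): it must equal 0.56·1 + 0.44·0 = 0.56.
Then u(94 kr) = 0.71·u(262 kr) + 0.29·u(0 kr) = 0.71·0.56 + 0.29·0.00 = 0.3976.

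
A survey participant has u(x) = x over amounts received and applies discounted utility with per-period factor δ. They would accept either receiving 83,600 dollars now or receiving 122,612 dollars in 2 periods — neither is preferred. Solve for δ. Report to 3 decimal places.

The payoff in 2 periods is discounted by δ^2, so u(83600) = δ^2·u(122612) and δ^2 = u(83600)/u(122612).
With u(x) = x: δ^2 = 83600/122612 = 0.68183.
So δ = 0.68183^(1/2) ≈ 0.826.

δ ≈ 0.826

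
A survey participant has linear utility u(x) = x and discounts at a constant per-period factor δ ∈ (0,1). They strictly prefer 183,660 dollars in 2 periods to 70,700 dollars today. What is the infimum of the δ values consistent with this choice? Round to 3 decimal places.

δ > 0.620

Under u(x) = x this choice says 70700 < δ^2·183660.
So δ^2 > 70700/183660 = 0.38495; taking the square root of both positive sides preserves the inequality.
δ > 0.38495^(1/2) = 0.620.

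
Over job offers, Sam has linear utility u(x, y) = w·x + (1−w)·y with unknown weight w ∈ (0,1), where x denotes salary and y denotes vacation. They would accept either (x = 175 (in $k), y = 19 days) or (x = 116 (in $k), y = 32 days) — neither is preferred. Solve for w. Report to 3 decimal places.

w = 0.181

Equating utilities: w·175 + (1−w)·19 = w·116 + (1−w)·32.
w·(175−116) = (1−w)·(32−19), i.e. w·59 = (1−w)·13.
The marginal rate of substitution is 13/59, so w = 13/(59+13) = 0.181.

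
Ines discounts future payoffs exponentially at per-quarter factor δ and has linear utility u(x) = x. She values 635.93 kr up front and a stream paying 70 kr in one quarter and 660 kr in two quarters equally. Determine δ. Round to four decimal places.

δ ≈ 0.9300

The stream is worth 70δ + 660δ² today, so 70δ + 660δ² = 635.93.
Rearranged: 660δ² + 70δ − 635.93 = 0.
δ = (−70 + √(70² + 4·660·635.93)) / (2·660) = (−70 + √1683755.20) / 1320 ≈ 0.9300.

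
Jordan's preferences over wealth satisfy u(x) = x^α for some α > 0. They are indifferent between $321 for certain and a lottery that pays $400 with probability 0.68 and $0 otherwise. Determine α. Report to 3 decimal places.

EU(lottery) = 0.68·400^α + 0.32·0 = 0.68·400^α.
Setting u(321) equal to that: 321^α = 0.68·400^α ⇒ (321/400)^α = 0.68.
α = ln(0.68) / ln(321/400) = -0.385662/-0.220023 ≈ 1.753.

α ≈ 1.753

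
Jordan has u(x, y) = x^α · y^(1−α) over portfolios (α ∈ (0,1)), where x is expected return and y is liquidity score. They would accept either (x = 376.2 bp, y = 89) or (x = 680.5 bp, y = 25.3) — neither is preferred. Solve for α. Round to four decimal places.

Set the two utilities equal: 376.2^α·89^(1−α) = 680.5^α·25.3^(1−α).
Taking logs: α·ln 376.2 + (1−α)·ln 89 = α·ln 680.5 + (1−α)·ln 25.3, i.e. α·-0.5927069 = (1−α)·-1.2578320.
With A = -0.5927069 and B = -1.2578320: α·A = (1−α)·B, so α = B/(A+B) = -1.2578320/-1.8505389 ≈ 0.6797.

α ≈ 0.6797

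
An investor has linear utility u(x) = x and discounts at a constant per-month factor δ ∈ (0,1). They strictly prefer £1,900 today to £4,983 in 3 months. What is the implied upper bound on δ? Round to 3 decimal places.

δ < 0.725

Under u(x) = x this choice says 1900 > δ^3·4983.
So δ^3 < 1900/4983 = 0.38130; taking the cube root of both positive sides preserves the inequality.
δ < (1900/4983)^(1/3) ≈ 0.725.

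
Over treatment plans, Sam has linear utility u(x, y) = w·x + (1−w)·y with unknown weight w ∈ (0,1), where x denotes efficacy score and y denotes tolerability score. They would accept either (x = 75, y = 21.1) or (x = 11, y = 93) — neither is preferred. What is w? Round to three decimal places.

w = 0.529

u(75,21.1) = u(11,93) means w·75 + (1−w)·21.1 = w·11 + (1−w)·93.
Collecting terms: w·64 = (1−w)·71.9.
Hence w = 71.9/(64+71.9) = 71.9/135.9 = 0.529.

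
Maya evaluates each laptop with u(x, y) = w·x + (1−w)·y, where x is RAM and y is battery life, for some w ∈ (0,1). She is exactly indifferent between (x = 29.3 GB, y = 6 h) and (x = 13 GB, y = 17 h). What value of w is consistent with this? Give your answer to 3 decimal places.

u(29.3,6) = u(13,17) means w·29.3 + (1−w)·6 = w·13 + (1−w)·17.
Collecting terms: w·16.3 = (1−w)·11.
So w/(1−w) = 11/16.3 = 0.6748, giving w = 11/(16.3+11) = 0.403.

w = 0.403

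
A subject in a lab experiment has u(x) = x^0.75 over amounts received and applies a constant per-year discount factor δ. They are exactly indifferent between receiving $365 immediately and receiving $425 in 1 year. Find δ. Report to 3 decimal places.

Equating discounted utilities: u(365) = δ·u(425) ⇒ δ = u(365)/u(425).
With u(x) = x^0.75: δ = 365^0.75/425^0.75 = (365/425)^0.75 = 0.89213.

δ ≈ 0.892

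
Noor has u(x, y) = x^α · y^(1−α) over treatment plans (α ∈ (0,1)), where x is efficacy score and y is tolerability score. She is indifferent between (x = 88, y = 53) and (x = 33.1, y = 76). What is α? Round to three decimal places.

α ≈ 0.269

Indifference: 88^α · 53^(1−α) = 33.1^α · 76^(1−α).
Rearrange to (88/33.1)^α = (76/53)^(1−α) and take logs: α·0.977804 = (1−α)·0.360441.
So α/(1−α) = (0.360441)/(0.977804) = 0.368623, and α = 0.368623/1.368623 ≈ 0.269.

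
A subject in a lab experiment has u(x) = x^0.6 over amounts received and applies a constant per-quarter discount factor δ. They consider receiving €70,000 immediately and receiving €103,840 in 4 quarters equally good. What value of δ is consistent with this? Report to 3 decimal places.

δ ≈ 0.943

The payoff in 4 quarters is discounted by δ^4, so u(70000) = δ^4·u(103840) and δ^4 = u(70000)/u(103840).
Since u(x) = x^0.6, δ^4 = (70000/103840)^0.6 = 0.67411^0.6 = 0.78930.
Taking the 4th root: δ = 0.78930^(1/4) ≈ 0.943.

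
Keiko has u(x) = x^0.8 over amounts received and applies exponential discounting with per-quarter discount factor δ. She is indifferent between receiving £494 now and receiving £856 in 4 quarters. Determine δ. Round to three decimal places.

The payoff in 4 quarters is discounted by δ^4, so u(494) = δ^4·u(856) and δ^4 = u(494)/u(856).
Since u(x) = x^0.8, δ^4 = (494/856)^0.8 = 0.57710^0.8 = 0.64417.
So δ = 0.64417^(1/4) ≈ 0.896.

δ ≈ 0.896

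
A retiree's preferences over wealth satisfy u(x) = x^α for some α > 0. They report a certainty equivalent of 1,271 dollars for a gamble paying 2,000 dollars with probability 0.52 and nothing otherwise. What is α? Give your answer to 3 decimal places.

α ≈ 1.442

EU(lottery) = 0.52·2000^α + 0.48·0 = 0.52·2000^α.
Indifference: 1271^α = 0.52·2000^α, so (1271/2000)^α = 0.52.
Taking logs: α·ln(1271/2000) = ln(0.52), so α = -0.653926 / -0.453343 ≈ 1.442.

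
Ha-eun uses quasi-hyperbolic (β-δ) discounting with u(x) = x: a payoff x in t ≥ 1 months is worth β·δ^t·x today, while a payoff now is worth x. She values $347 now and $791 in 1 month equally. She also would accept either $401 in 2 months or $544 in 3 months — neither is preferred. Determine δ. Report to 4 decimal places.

From the later pair, β·δ^2·401 = β·δ^3·544; dividing through, δ = 401/544 = 0.73713.

δ ≈ 0.7371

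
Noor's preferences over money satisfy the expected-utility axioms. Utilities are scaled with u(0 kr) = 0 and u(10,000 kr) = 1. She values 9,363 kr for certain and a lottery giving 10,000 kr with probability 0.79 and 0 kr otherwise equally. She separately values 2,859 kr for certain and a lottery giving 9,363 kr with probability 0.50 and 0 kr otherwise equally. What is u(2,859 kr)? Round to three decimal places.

0.395

First, u(9,363 kr) = 0.79·u(10,000 kr) + 0.21·u(0 kr) = 0.79.
The second indifference gives u(2,859 kr) = 0.50·u(9,363 kr) + 0.50·u(0 kr) = 0.50·0.79 + 0.50·0.00 = 0.3950.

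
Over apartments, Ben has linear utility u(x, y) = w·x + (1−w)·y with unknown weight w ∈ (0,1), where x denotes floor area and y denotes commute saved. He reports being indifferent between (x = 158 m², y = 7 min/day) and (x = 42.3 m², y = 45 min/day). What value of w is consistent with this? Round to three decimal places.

Indifference: w·158 + (1−w)·7 = w·42.3 + (1−w)·45.
w·(158−42.3) = (1−w)·(45−7), i.e. w·115.7 = (1−w)·38.
Hence w = 38/(115.7+38) = 38/153.7 = 0.247.

w = 0.247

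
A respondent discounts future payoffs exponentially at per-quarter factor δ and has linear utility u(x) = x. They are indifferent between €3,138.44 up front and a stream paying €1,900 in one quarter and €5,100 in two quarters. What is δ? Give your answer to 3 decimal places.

Present value of the stream is 1900·δ + 5100·δ². Indifference gives 1900δ + 5100δ² = 3138.44.
Rearranged: 5100δ² + 1900δ − 3138.44 = 0.
The positive root is δ = [−1900 + √(1900² + 4·5100·3138.44)] / (2·5100) = (−1900 + 8224.000)/10200 ≈ 0.620.

δ ≈ 0.620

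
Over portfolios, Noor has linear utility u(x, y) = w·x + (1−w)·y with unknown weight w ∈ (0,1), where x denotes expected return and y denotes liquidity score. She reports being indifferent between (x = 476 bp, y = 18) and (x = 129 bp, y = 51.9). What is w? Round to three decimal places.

w = 0.089

Indifference: w·476 + (1−w)·18 = w·129 + (1−w)·51.9.
Collecting terms: w·347 = (1−w)·33.9.
Hence w = 33.9/(347+33.9) = 33.9/380.9 = 0.089.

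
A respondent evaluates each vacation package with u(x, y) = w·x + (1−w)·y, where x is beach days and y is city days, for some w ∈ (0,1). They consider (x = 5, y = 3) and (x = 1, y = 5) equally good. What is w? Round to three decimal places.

w = 0.333

Equating utilities: w·5 + (1−w)·3 = w·1 + (1−w)·5.
w·(5−1) = (1−w)·(5−3), i.e. w·4 = (1−w)·2.
Hence w = 2/(4+2) = 2/6 = 0.333.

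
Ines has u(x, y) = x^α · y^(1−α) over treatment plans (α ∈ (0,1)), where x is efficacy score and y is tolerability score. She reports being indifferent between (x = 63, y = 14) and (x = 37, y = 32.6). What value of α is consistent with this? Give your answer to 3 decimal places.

Indifference: 63^α · 14^(1−α) = 37^α · 32.6^(1−α).
(63/37)^α = (32.6/14)^(1−α); take logs: α·ln(63/37) = (1−α)·ln(32.6/14), i.e. α·0.532217 = (1−α)·0.845255.
So α/(1−α) = (0.845255)/(0.532217) = 1.588177, and α = 1.588177/2.588177 ≈ 0.614.

α ≈ 0.614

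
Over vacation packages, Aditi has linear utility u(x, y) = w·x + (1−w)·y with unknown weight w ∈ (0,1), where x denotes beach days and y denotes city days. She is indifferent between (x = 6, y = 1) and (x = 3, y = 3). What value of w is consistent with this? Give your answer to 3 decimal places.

w = 0.400

Equating utilities: w·6 + (1−w)·1 = w·3 + (1−w)·3.
w·(6−3) = (1−w)·(3−1), i.e. w·3 = (1−w)·2.
The marginal rate of substitution is 2/3, so w = 2/(3+2) = 0.400.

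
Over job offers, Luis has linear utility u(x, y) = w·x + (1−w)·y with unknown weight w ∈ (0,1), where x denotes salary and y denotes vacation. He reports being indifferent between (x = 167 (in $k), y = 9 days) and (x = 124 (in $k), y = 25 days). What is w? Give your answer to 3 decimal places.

w = 0.271

Equating utilities: w·167 + (1−w)·9 = w·124 + (1−w)·25.
Rearranging, 43·w − 16·(1−w) = 0.
The marginal rate of substitution is 16/43, so w = 16/(43+16) = 0.271.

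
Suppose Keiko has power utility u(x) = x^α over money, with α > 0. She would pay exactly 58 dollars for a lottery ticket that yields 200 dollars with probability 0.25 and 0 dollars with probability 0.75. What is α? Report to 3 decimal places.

The lottery's expected utility is 0.25·u(200) + 0.75·u(0) = 0.25·200^α (since u(0) = 0 for α > 0).
Setting u(58) equal to that: 58^α = 0.25·200^α ⇒ (58/200)^α = 0.25.
α = ln(0.25) / ln(58/200) = -1.386294/-1.237874 ≈ 1.120.

α ≈ 1.120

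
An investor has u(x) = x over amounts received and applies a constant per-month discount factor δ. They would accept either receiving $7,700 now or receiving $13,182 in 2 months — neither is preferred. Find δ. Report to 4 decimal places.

Equating discounted utilities: u(7700) = δ^2·u(13182) ⇒ δ^2 = u(7700)/u(13182).
With u(x) = x: δ^2 = 7700/13182 = 0.58413.
So δ = 0.58413^(1/2) ≈ 0.7643.

δ ≈ 0.7643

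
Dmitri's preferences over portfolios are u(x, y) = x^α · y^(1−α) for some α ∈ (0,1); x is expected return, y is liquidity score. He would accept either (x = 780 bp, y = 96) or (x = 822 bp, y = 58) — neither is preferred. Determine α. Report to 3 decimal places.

Set the two utilities equal: 780^α·96^(1−α) = 822^α·58^(1−α).
Rearrange to (780/822)^α = (58/96)^(1−α) and take logs: α·-0.052446 = (1−α)·-0.503905.
So α/(1−α) = (-0.503905)/(-0.052446) = 9.608073, and α = 9.608073/10.608073 ≈ 0.906.

α ≈ 0.906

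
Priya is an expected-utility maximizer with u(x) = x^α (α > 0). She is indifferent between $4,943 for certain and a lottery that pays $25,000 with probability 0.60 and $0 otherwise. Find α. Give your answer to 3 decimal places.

α ≈ 0.315

EU(lottery) = 0.60·25000^α + 0.40·0 = 0.60·25000^α.
Setting u(4943) equal to that: 4943^α = 0.60·25000^α ⇒ (4943/25000)^α = 0.60.
Take logs: α = ln 0.60 / ln(4943/25000) ≈ 0.31515.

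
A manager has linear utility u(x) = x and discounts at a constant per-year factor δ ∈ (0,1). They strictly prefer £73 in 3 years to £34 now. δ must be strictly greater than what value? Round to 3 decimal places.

δ > 0.775

Comparing present values: 34 < δ^3·73.
Hence δ^3 > 34/73 = 0.46575, and x ↦ x^(1/3) is increasing on (0,∞).
δ > 0.46575^(1/3) = 0.775.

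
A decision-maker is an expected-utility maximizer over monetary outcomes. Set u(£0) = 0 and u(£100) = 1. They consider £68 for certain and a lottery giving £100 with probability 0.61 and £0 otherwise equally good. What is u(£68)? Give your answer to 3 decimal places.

The indifference gives u(£68) = 0.61·u(£100) + 0.39·u(£0) = 0.61·1 + 0.39·0 = 0.61.

0.610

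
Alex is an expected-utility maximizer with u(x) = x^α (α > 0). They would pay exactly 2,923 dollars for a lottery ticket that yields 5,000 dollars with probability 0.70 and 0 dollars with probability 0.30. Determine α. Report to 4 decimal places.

α ≈ 0.6644

EU(lottery) = 0.70·5000^α + 0.30·0 = 0.70·5000^α.
Indifference: 2923^α = 0.70·5000^α, so (2923/5000)^α = 0.70.
α = ln(0.70) / ln(2923/5000) = -0.3566749/-0.5368274 ≈ 0.6644.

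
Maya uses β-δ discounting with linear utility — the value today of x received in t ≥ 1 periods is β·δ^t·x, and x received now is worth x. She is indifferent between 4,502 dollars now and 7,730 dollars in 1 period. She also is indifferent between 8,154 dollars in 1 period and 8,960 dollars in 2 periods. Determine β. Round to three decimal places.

From the later pair, β·δ^1·8154 = β·δ^2·8960; dividing through, δ = 8154/8960 = 0.91004.
The first indifference: 4502 = β·δ·7730, so β = 4502/(δ·7730) = 4502/(0.91004·7730) ≈ 0.640.

β ≈ 0.640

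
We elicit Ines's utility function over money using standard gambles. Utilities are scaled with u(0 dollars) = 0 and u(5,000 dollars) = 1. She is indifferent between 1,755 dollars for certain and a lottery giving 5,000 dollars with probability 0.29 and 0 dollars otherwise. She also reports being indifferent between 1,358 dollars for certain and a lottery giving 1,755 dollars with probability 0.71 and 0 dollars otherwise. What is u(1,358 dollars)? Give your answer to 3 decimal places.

The first gamble pins u(1,755 dollars): it must equal 0.29·1 + 0.71·0 = 0.29.
The second indifference gives u(1,358 dollars) = 0.71·u(1,755 dollars) + 0.29·u(0 dollars) = 0.71·0.29 + 0.29·0.00 = 0.2059.

0.206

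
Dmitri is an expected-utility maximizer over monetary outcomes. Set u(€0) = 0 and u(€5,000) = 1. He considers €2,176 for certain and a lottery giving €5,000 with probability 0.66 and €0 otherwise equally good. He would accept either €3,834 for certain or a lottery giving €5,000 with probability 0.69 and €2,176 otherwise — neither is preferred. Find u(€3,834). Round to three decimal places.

0.895

From the first indifference, u(€2,176) = 0.66·u(€5,000) + 0.34·u(€0) = 0.66·1 + 0.34·0 = 0.66.
Chaining: u(€3,834) = 0.69·1.00 + 0.31·0.66 = 0.8946.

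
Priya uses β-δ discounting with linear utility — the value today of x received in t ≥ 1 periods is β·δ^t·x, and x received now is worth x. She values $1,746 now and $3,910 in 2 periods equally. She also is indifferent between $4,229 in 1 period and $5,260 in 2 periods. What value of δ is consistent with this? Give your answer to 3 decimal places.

δ ≈ 0.804

The second indifference involves only future payoffs, so β cancels: β·δ^1·4229 = β·δ^2·5260, giving δ = 4229/5260 = 0.80399.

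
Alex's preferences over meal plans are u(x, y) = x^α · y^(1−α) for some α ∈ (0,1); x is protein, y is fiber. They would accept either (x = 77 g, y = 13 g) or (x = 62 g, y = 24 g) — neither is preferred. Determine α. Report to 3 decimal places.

α ≈ 0.739

Set the two utilities equal: 77^α·13^(1−α) = 62^α·24^(1−α).
Rearrange to (77/62)^α = (24/13)^(1−α) and take logs: α·0.216671 = (1−α)·0.613104.
Thus α·(0.829775) = 0.613104, so α = 0.613104/0.829775 ≈ 0.739.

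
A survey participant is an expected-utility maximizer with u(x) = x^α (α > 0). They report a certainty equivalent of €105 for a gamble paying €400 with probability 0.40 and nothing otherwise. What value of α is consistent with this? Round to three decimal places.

EU(lottery) = 0.40·400^α + 0.60·0 = 0.40·400^α.
Equating: 105^α = 0.40·400^α, i.e. 0.2625^α = 0.40.
α = ln(0.40) / ln(105/400) = -0.916291/-1.337504 ≈ 0.685.

α ≈ 0.685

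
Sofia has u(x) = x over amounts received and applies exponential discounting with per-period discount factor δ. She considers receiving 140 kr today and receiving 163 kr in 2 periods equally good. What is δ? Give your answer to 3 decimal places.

δ ≈ 0.927

Indifference means u(140) = δ^2 · u(163), so δ^2 = u(140)/u(163).
With u(x) = x: δ^2 = 140/163 = 0.85890.
Taking the square root: δ = 0.85890^(1/2) ≈ 0.927.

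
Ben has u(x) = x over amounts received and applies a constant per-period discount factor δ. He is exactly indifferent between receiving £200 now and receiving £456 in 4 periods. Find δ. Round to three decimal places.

δ ≈ 0.814

Equating discounted utilities: u(200) = δ^4·u(456) ⇒ δ^4 = u(200)/u(456).
With u(x) = x: δ^4 = 200/456 = 0.43860.
So δ = 0.43860^(1/4) ≈ 0.814.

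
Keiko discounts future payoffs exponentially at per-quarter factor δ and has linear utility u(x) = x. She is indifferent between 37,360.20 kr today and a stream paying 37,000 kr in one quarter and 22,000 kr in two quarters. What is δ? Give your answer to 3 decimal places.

δ ≈ 0.710

Present value of the stream is 37000·δ + 22000·δ². Indifference gives 37000δ + 22000δ² = 37360.20.
That is, 22000δ² + 37000δ − 37360.20 = 0, a quadratic in δ.
By the quadratic formula (taking the positive root), δ = (−37000 + √4656697600.00) / 44000 ≈ 0.710.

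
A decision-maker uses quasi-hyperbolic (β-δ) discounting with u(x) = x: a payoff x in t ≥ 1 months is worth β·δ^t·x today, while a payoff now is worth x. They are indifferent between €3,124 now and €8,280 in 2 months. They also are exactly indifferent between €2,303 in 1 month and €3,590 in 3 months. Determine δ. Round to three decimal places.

Both payoffs in the second observation are in the future, so β drops out: δ^1·2303 = δ^3·3590 ⇒ δ^2 = 2303/3590 = 0.64150, so δ = 0.80094.

δ ≈ 0.801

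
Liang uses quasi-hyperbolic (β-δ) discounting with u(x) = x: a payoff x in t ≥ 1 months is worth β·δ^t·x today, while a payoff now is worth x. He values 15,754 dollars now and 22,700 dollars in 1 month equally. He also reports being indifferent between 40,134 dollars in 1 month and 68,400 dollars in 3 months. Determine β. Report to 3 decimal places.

From the later pair, β·δ^1·40134 = β·δ^3·68400; dividing through, δ^2 = 40134/68400 = 0.58675, so δ = 0.76600.
The first indifference: 15754 = β·δ·22700, so β = 15754/(δ·22700) = 15754/(0.76600·22700) ≈ 0.906.

β ≈ 0.906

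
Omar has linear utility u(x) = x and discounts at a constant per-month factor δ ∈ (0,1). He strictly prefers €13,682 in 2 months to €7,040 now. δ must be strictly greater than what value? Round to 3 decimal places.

δ > 0.717

The preference means 7040 < δ^2·13682.
Hence δ^2 > 7040/13682 = 0.51454, and x ↦ x^(1/2) is increasing on (0,∞).
δ > 0.51454^(1/2) = 0.717.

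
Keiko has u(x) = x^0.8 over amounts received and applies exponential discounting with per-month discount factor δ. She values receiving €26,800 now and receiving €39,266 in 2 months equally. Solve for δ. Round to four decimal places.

The payoff in 2 months is discounted by δ^2, so u(26800) = δ^2·u(39266) and δ^2 = u(26800)/u(39266).
With u(x) = x^0.8: δ^2 = 26800^0.8/39266^0.8 = (26800/39266)^0.8 = 0.73671.
So δ = 0.73671^(1/2) ≈ 0.8583.

δ ≈ 0.8583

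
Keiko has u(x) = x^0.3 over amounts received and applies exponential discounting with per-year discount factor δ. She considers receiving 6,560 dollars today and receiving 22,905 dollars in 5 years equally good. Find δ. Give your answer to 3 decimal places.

The payoff in 5 years is discounted by δ^5, so u(6560) = δ^5·u(22905) and δ^5 = u(6560)/u(22905).
With u(x) = x^0.3: δ^5 = 6560^0.3/22905^0.3 = (6560/22905)^0.3 = 0.68721.
So δ = 0.68721^(1/5) ≈ 0.928.

δ ≈ 0.928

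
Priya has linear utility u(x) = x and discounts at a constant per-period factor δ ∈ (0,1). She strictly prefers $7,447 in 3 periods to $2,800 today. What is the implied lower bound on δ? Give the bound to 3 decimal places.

Comparing present values: 2800 < δ^3·7447.
So δ^3 > 2800/7447 = 0.37599; taking the cube root of both positive sides preserves the inequality.
δ > (2800/7447)^(1/3) ≈ 0.722.

δ > 0.722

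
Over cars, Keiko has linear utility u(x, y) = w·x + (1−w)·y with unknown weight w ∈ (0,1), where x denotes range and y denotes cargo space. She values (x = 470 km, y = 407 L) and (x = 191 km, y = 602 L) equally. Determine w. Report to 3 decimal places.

w = 0.411

Indifference: w·470 + (1−w)·407 = w·191 + (1−w)·602.
Rearranging, 279·w − 195·(1−w) = 0.
So w/(1−w) = 195/279 = 0.6989, giving w = 195/(279+195) = 0.411.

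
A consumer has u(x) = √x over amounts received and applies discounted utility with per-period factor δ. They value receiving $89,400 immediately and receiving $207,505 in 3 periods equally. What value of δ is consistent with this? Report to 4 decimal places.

Equating discounted utilities: u(89400) = δ^3·u(207505) ⇒ δ^3 = u(89400)/u(207505).
Since u(x) = √x, δ^3 = √(89400/207505) = 0.65638.
Hence δ = (0.65638)^(1/3) = 0.869063.

δ ≈ 0.8691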